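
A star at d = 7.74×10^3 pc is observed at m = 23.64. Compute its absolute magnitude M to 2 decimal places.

9.20

M = m − 5 log₁₀(d/10 pc) = 23.64 − 5 log₁₀(7.74×10^3/10)
  = 23.64 − 5 × 2.889 = 23.64 − 14.44 = 9.20.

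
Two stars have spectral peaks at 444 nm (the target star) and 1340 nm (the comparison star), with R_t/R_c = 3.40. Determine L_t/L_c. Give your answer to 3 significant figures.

959

Wien's law gives T ∝ 1/λ_max, so T_t/T_c = λ_c/λ_t = 1340/444 = 3.018.
Then L ∝ R²T⁴ gives L_t/L_c = (3.40)² × (3.018)⁴ = 11.56 × 82.96 = 959.1.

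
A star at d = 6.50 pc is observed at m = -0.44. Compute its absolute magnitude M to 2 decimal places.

0.50

M = m − 5 log₁₀(d/10 pc) = -0.44 − 5 log₁₀(6.50/10)
  = -0.44 − 5 × -0.187 = -0.44 − -0.94 = 0.50.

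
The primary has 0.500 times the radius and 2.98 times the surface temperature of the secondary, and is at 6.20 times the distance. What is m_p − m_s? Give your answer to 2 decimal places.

L_p/L_s = (0.500)²(2.98)⁴ = 19.72.
F_p/F_s = (L_p/L_s)/(d_p/d_s)² = 19.72/38.44 = 0.5129.
m_p − m_s = −2.5 log₁₀(0.5129) = 0.72.

0.72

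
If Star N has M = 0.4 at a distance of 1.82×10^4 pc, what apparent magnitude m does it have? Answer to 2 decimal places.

m = M + 5 log₁₀(d/10 pc) = 0.4 + 5 log₁₀(1.82×10^4/10)
  = 0.4 + 5 × 3.260 = 0.4 + 16.30 = 16.70.

16.70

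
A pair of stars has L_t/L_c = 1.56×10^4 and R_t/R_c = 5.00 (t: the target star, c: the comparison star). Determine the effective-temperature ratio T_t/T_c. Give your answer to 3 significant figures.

5.00

L ∝ R²T⁴ gives T ∝ (L/R²)^(1/4), so
T_t/T_c = (1.56×10^4 / 5.00²)^(1/4) = (624.0)^(1/4) = 4.998.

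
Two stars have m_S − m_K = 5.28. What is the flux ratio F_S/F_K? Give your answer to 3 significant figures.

F_S/F_K = 10^(−(m_S − m_K)/2.5) = 10^(-5.28/2.5) = 10^-2.112 = 0.007727.

0.00773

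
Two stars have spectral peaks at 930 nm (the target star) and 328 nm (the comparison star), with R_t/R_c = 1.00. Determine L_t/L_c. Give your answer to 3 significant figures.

Wien's law gives T ∝ 1/λ_max, so T_t/T_c = λ_c/λ_t = 328/930 = 0.3527.
Then L ∝ R²T⁴ gives L_t/L_c = (1.00)² × (0.3527)⁴ = 1.000 × 0.01547 = 0.01547.

0.0155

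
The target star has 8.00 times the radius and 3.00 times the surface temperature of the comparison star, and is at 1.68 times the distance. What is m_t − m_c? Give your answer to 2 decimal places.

-8.16

L_t/L_c = (8.00)²(3.00)⁴ = 5184.
F_t/F_c = (L_t/L_c)/(d_t/d_c)² = 5184/2.822 = 1837.
m_t − m_c = −2.5 log₁₀(1837) = -8.16.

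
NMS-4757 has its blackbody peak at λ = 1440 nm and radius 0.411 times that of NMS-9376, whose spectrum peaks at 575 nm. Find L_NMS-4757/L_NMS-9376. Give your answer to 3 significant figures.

0.00429

Wien's law gives T ∝ 1/λ_max, so T_NMS-4757/T_NMS-9376 = λ_NMS-9376/λ_NMS-4757 = 575/1440 = 0.3993.
Then L ∝ R²T⁴ gives L_NMS-4757/L_NMS-9376 = (0.411)² × (0.3993)⁴ = 0.1689 × 0.02542 = 0.004294.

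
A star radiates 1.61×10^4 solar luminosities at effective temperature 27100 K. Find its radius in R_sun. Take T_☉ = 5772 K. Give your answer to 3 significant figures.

R/R_☉ = √(L/L_☉) / (T/T_☉)² = √(1.61×10^4) / (4.695)²
       = 126.9 / 22.04 = 5.756.

5.76 R_sun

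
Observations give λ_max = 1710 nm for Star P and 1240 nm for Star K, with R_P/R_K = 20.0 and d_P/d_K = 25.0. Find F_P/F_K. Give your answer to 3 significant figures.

Wien's law: T_P/T_K = λ_K/λ_P = 1240/1710 = 0.7251.
L_P/L_K = (R_P/R_K)²(T_P/T_K)⁴ = (20.0)²(0.7251)⁴ = 110.6.
F_P/F_K = (L_P/L_K)/(d_P/d_K)² = 110.6/(25.0)² = 0.1770.

0.177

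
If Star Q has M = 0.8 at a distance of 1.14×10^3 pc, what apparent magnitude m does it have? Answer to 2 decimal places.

11.08

m = M + 5 log₁₀(d/10 pc) = 0.8 + 5 log₁₀(1.14×10^3/10)
  = 0.8 + 5 × 2.057 = 0.8 + 10.28 = 11.08.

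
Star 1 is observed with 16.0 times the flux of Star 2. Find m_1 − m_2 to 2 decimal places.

-3.01

m_1 − m_2 = −2.5 log₁₀(F_1/F_2) = −2.5 log₁₀(16.0) = −2.5 × (1.204) = -3.010.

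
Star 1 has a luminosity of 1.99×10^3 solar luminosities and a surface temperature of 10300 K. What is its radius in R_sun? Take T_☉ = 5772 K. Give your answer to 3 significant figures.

14.0 R_sun

R/R_☉ = √(L/L_☉) / (T/T_☉)² = √(1.99×10^3) / (1.784)²
       = 44.61 / 3.184 = 14.01.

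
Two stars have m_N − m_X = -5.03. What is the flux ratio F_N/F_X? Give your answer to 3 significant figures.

F_N/F_X = 10^(−(m_N − m_X)/2.5) = 10^(5.03/2.5) = 10^2.012 = 102.8.

103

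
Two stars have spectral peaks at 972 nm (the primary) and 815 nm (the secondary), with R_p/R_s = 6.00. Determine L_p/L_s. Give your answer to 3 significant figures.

17.8

Wien's law gives T ∝ 1/λ_max, so T_p/T_s = λ_s/λ_p = 815/972 = 0.8385.
Then L ∝ R²T⁴ gives L_p/L_s = (6.00)² × (0.8385)⁴ = 36.00 × 0.4943 = 17.79.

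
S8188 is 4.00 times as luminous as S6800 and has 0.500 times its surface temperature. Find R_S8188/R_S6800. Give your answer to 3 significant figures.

8.00

L ∝ R²T⁴ gives R ∝ √L / T², so
R_S8188/R_S6800 = √(4.00) / (0.500)² = 2.000 / 0.2500 = 8.000.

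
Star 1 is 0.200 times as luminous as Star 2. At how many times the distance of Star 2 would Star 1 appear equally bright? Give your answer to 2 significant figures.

Equal flux requires L_1/d_1² = L_2/d_2², so d_1/d_2 = √(L_1/L_2)
= √(0.200) = 0.4472.

0.45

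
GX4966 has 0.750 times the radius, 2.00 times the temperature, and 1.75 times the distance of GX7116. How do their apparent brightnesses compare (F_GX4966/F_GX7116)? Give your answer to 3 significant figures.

2.94

L_GX4966/L_GX7116 = (R_GX4966/R_GX7116)²(T_GX4966/T_GX7116)⁴ = (0.750)² × (2.00)⁴ = 9.000.
F_GX4966/F_GX7116 = (L_GX4966/L_GX7116)/(d_GX4966/d_GX7116)² = 9.000 / (1.75)² = 2.939.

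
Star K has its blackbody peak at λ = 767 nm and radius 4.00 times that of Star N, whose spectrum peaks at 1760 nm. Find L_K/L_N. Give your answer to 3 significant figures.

Wien's law gives T ∝ 1/λ_max, so T_K/T_N = λ_N/λ_K = 1760/767 = 2.295.
Then L ∝ R²T⁴ gives L_K/L_N = (4.00)² × (2.295)⁴ = 16.00 × 27.72 = 443.6.

444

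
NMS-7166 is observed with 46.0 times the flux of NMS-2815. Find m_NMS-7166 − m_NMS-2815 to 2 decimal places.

-4.16

m_NMS-7166 − m_NMS-2815 = −2.5 log₁₀(F_NMS-7166/F_NMS-2815) = −2.5 log₁₀(46.0) = −2.5 × (1.663) = -4.157.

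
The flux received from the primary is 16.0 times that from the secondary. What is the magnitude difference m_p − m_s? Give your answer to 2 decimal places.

m_p − m_s = −2.5 log₁₀(F_p/F_s) = −2.5 log₁₀(16.0) = −2.5 × (1.204) = -3.010.

-3.01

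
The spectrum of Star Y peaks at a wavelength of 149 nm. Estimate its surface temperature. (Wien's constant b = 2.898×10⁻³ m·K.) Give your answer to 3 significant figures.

1.94×10^4 K

T = b/λ_max = 2.898×10⁻³ / (149×10⁻⁹) = 1.945×10^4 K.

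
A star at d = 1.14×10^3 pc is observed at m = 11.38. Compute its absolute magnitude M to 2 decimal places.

M = m − 5 log₁₀(d/10 pc) = 11.38 − 5 log₁₀(1.14×10^3/10)
  = 11.38 − 5 × 2.057 = 11.38 − 10.28 = 1.10.

1.10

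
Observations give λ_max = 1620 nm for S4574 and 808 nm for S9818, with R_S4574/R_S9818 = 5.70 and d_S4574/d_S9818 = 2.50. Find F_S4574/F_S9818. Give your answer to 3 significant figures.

0.322

Wien's law: T_S4574/T_S9818 = λ_S9818/λ_S4574 = 808/1620 = 0.4988.
L_S4574/L_S9818 = (R_S4574/R_S9818)²(T_S4574/T_S9818)⁴ = (5.70)²(0.4988)⁴ = 2.011.
F_S4574/F_S9818 = (L_S4574/L_S9818)/(d_S4574/d_S9818)² = 2.011/(2.50)² = 0.3217.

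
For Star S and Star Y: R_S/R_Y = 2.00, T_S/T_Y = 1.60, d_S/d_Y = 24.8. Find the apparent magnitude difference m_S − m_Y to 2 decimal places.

L_S/L_Y = (2.00)²(1.60)⁴ = 26.21.
F_S/F_Y = (L_S/L_Y)/(d_S/d_Y)² = 26.21/615.0 = 0.04262.
m_S − m_Y = −2.5 log₁₀(0.04262) = 3.43.

3.43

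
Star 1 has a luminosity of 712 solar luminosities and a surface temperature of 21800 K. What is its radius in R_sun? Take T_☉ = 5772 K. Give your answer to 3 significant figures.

R/R_☉ = √(L/L_☉) / (T/T_☉)² = √(712) / (3.777)²
       = 26.68 / 14.26 = 1.871.

1.87 R_sun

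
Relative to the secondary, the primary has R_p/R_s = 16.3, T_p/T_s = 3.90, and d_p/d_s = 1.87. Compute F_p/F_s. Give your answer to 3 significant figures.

L_p/L_s = (R_p/R_s)²(T_p/T_s)⁴ = (16.3)² × (3.90)⁴ = 6.147×10^4.
F_p/F_s = (L_p/L_s)/(d_p/d_s)² = 6.147×10^4 / (1.87)² = 1.758×10^4.

1.76×10^4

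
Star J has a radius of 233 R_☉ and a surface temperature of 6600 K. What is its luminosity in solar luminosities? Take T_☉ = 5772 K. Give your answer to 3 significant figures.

L/L_☉ = (R/R_☉)² (T/T_☉)⁴ = (233)² × (6600/5772)⁴
       = 5.429×10^4 × (1.143)⁴ = 5.429×10^4 × 1.710 = 9.281×10^4.

9.28×10^4 solar luminosities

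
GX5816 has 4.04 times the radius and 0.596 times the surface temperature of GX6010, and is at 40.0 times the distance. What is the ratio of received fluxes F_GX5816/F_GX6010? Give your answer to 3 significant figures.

L_GX5816/L_GX6010 = (R_GX5816/R_GX6010)²(T_GX5816/T_GX6010)⁴ = (4.04)² × (0.596)⁴ = 2.059.
F_GX5816/F_GX6010 = (L_GX5816/L_GX6010)/(d_GX5816/d_GX6010)² = 2.059 / (40.0)² = 0.001287.

0.00129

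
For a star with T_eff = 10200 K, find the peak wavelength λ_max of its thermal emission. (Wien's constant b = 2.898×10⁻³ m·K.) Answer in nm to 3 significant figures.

284 nm

λ_max = b/T = 2.898×10⁻³ / 10200 = 2.84×10^-7 m = 284.1 nm.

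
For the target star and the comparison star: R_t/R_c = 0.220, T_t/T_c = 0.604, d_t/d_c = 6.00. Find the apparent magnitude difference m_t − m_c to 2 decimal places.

9.37

L_t/L_c = (0.220)²(0.604)⁴ = 0.006442.
F_t/F_c = (L_t/L_c)/(d_t/d_c)² = 0.006442/36.00 = 1.789×10^-4.
m_t − m_c = −2.5 log₁₀(1.789×10^-4) = 9.37.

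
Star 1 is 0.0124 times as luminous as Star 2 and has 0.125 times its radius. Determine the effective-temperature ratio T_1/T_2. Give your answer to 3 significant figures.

L ∝ R²T⁴ gives T ∝ (L/R²)^(1/4), so
T_1/T_2 = (0.0124 / 0.125²)^(1/4) = (0.7936)^(1/4) = 0.9438.

0.944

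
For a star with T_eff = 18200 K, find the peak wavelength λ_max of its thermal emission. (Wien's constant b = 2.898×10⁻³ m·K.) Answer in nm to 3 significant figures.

159 nm

λ_max = b/T = 2.898×10⁻³ / 18200 = 1.59×10^-7 m = 159.2 nm.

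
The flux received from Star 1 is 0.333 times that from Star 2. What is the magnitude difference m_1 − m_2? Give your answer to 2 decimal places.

m_1 − m_2 = −2.5 log₁₀(F_1/F_2) = −2.5 log₁₀(0.333) = −2.5 × (-0.478) = 1.194.

1.19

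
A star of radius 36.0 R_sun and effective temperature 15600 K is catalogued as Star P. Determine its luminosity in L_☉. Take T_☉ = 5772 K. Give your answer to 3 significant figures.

6.92×10^4 L_☉

L/L_☉ = (R/R_☉)² (T/T_☉)⁴ = (36.0)² × (15600/5772)⁴
       = 1296 × (2.703)⁴ = 1296 × 53.36 = 6.915×10^4.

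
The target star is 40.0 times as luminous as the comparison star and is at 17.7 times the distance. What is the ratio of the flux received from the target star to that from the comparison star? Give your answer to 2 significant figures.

F = L/(4πd²), so F_t/F_c = (L_t/L_c) / (d_t/d_c)²
= 40.0 / (17.7)² = 40.0 / 313.3 = 0.1277.

0.13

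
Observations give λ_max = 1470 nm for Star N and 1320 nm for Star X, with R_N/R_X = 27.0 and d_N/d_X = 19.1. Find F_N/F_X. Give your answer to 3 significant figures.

1.30

Wien's law: T_N/T_X = λ_X/λ_N = 1320/1470 = 0.8980.
L_N/L_X = (R_N/R_X)²(T_N/T_X)⁴ = (27.0)²(0.8980)⁴ = 474.0.
F_N/F_X = (L_N/L_X)/(d_N/d_X)² = 474.0/(19.1)² = 1.299.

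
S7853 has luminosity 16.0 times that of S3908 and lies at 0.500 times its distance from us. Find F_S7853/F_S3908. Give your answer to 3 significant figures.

64.0

F = L/(4πd²), so F_S7853/F_S3908 = (L_S7853/L_S3908) / (d_S7853/d_S3908)²
= 16.0 / (0.500)² = 16.0 / 0.2500 = 64.00.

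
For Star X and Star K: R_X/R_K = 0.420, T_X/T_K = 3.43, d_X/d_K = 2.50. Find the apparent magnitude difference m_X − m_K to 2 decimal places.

-1.48

L_X/L_K = (0.420)²(3.43)⁴ = 24.42.
F_X/F_K = (L_X/L_K)/(d_X/d_K)² = 24.42/6.250 = 3.907.
m_X − m_K = −2.5 log₁₀(3.907) = -1.48.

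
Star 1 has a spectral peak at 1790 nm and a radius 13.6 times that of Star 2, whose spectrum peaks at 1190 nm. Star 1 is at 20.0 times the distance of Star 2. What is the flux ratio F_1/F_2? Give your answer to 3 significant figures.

Wien's law: T_1/T_2 = λ_2/λ_1 = 1190/1790 = 0.6648.
L_1/L_2 = (R_1/R_2)²(T_1/T_2)⁴ = (13.6)²(0.6648)⁴ = 36.13.
F_1/F_2 = (L_1/L_2)/(d_1/d_2)² = 36.13/(20.0)² = 0.09032.

0.0903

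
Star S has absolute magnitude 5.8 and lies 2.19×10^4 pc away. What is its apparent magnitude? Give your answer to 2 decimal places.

m = M + 5 log₁₀(d/10 pc) = 5.8 + 5 log₁₀(2.19×10^4/10)
  = 5.8 + 5 × 3.340 = 5.8 + 16.70 = 22.50.

22.50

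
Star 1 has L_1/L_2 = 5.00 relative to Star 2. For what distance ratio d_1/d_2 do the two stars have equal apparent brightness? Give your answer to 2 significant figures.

Equal flux requires L_1/d_1² = L_2/d_2², so d_1/d_2 = √(L_1/L_2)
= √(5.00) = 2.236.

2.2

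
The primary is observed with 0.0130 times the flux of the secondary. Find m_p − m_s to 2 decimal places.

4.72

m_p − m_s = −2.5 log₁₀(F_p/F_s) = −2.5 log₁₀(0.0130) = −2.5 × (-1.886) = 4.715.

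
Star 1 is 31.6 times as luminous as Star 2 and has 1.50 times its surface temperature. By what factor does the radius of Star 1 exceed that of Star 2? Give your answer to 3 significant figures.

2.50

L ∝ R²T⁴ gives R ∝ √L / T², so
R_1/R_2 = √(31.6) / (1.50)² = 5.621 / 2.250 = 2.498.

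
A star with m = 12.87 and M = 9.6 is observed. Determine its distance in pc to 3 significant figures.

45.1 pc

m − M = 5 log₁₀(d/10 pc)
12.87 − (9.6) = 3.27 = 5 log₁₀(d/10)
d = 10 × 10^(3.27/5) = 10 × 10^0.654 = 45.08 pc.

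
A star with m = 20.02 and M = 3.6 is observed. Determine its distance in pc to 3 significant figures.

1.92×10^4 pc

m − M = 5 log₁₀(d/10 pc)
20.02 − (3.6) = 16.42 = 5 log₁₀(d/10)
d = 10 × 10^(16.42/5) = 10 × 10^3.284 = 1.923×10^4 pc.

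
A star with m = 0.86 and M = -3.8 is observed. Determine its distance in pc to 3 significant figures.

85.5 pc

m − M = 5 log₁₀(d/10 pc)
0.86 − (-3.8) = 4.66 = 5 log₁₀(d/10)
d = 10 × 10^(4.66/5) = 10 × 10^0.932 = 85.51 pc.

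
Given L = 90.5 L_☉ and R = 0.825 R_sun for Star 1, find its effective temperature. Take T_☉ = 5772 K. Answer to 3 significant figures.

T/T_☉ = (L/L_☉)^(1/4) / (R/R_☉)^(1/2)
T = 5772 × (90.5)^(1/4) / √(0.825) = 5772 × 3.084 / 0.9083 = 1.960×10^4 K.

1.96×10^4 K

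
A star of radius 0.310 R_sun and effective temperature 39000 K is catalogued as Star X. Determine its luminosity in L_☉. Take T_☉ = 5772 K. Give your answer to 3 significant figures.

L/L_☉ = (R/R_☉)² (T/T_☉)⁴ = (0.310)² × (39000/5772)⁴
       = 0.09610 × (6.757)⁴ = 0.09610 × 2084 = 200.3.

200 L_☉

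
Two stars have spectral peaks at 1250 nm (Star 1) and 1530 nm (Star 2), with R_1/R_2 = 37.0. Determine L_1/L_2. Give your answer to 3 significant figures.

3.07×10^3

Wien's law gives T ∝ 1/λ_max, so T_1/T_2 = λ_2/λ_1 = 1530/1250 = 1.224.
Then L ∝ R²T⁴ gives L_1/L_2 = (37.0)² × (1.224)⁴ = 1369 × 2.245 = 3073.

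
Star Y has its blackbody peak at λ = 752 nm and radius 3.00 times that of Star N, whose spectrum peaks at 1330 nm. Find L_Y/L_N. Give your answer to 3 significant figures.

88.1

Wien's law gives T ∝ 1/λ_max, so T_Y/T_N = λ_N/λ_Y = 1330/752 = 1.769.
Then L ∝ R²T⁴ gives L_Y/L_N = (3.00)² × (1.769)⁴ = 9.000 × 9.784 = 88.06.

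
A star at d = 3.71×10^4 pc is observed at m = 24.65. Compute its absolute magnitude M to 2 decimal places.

6.80

M = m − 5 log₁₀(d/10 pc) = 24.65 − 5 log₁₀(3.71×10^4/10)
  = 24.65 − 5 × 3.569 = 24.65 − 17.85 = 6.80.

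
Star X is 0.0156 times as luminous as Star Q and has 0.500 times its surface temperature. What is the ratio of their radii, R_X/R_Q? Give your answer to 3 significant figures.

L ∝ R²T⁴ gives R ∝ √L / T², so
R_X/R_Q = √(0.0156) / (0.500)² = 0.1249 / 0.2500 = 0.4996.

0.500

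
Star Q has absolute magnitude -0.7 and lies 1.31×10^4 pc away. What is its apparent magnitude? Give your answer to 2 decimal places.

m = M + 5 log₁₀(d/10 pc) = -0.7 + 5 log₁₀(1.31×10^4/10)
  = -0.7 + 5 × 3.117 = -0.7 + 15.59 = 14.89.

14.89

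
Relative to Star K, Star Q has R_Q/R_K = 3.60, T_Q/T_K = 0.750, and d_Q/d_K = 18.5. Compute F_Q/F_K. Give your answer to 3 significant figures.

L_Q/L_K = (R_Q/R_K)²(T_Q/T_K)⁴ = (3.60)² × (0.750)⁴ = 4.101.
F_Q/F_K = (L_Q/L_K)/(d_Q/d_K)² = 4.101 / (18.5)² = 0.01198.

0.0120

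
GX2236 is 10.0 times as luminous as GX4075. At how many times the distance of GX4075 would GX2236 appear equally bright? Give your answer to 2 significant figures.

3.2

Equal flux requires L_GX2236/d_GX2236² = L_GX4075/d_GX4075², so d_GX2236/d_GX4075 = √(L_GX2236/L_GX4075)
= √(10.0) = 3.162.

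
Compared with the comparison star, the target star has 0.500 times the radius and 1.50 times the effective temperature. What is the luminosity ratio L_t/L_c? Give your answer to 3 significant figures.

From the Stefan–Boltzmann law, L ∝ R²T⁴, so
L_t/L_c = (R_t/R_c)² (T_t/T_c)⁴ = (0.500)² × (1.50)⁴ = 0.2500 × 5.062 = 1.266.

1.27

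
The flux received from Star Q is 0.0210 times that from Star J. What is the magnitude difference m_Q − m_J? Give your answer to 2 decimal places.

m_Q − m_J = −2.5 log₁₀(F_Q/F_J) = −2.5 log₁₀(0.0210) = −2.5 × (-1.678) = 4.194.

4.19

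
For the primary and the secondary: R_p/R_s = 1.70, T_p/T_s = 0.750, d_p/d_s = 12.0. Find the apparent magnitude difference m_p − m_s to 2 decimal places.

L_p/L_s = (1.70)²(0.750)⁴ = 0.9144.
F_p/F_s = (L_p/L_s)/(d_p/d_s)² = 0.9144/144.0 = 0.006350.
m_p − m_s = −2.5 log₁₀(0.006350) = 5.49.

5.49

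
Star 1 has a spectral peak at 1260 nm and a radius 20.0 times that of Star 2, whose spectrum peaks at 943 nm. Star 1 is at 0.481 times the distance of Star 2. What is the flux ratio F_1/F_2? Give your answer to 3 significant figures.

542

Wien's law: T_1/T_2 = λ_2/λ_1 = 943/1260 = 0.7484.
L_1/L_2 = (R_1/R_2)²(T_1/T_2)⁴ = (20.0)²(0.7484)⁴ = 125.5.
F_1/F_2 = (L_1/L_2)/(d_1/d_2)² = 125.5/(0.481)² = 542.4.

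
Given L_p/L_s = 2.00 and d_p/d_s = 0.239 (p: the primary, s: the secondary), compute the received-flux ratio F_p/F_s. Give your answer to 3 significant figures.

F = L/(4πd²), so F_p/F_s = (L_p/L_s) / (d_p/d_s)²
= 2.00 / (0.239)² = 2.00 / 0.05712 = 35.01.

35.0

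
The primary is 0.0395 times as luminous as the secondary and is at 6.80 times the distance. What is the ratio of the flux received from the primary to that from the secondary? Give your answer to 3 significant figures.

F = L/(4πd²), so F_p/F_s = (L_p/L_s) / (d_p/d_s)²
= 0.0395 / (6.80)² = 0.0395 / 46.24 = 8.542×10^-4.

8.54×10^-4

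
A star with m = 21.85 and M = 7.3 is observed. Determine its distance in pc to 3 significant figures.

m − M = 5 log₁₀(d/10 pc)
21.85 − (7.3) = 14.55 = 5 log₁₀(d/10)
d = 10 × 10^(14.55/5) = 10 × 10^2.910 = 8128 pc.

8.13×10^3 pc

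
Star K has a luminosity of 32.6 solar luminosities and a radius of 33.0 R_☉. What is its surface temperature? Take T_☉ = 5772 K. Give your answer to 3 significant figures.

T/T_☉ = (L/L_☉)^(1/4) / (R/R_☉)^(1/2)
T = 5772 × (32.6)^(1/4) / √(33.0) = 5772 × 2.389 / 5.745 = 2401 K.

2.40×10^3 K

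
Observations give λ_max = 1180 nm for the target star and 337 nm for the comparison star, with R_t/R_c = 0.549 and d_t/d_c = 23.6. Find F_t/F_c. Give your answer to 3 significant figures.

Wien's law: T_t/T_c = λ_c/λ_t = 337/1180 = 0.2856.
L_t/L_c = (R_t/R_c)²(T_t/T_c)⁴ = (0.549)²(0.2856)⁴ = 0.002005.
F_t/F_c = (L_t/L_c)/(d_t/d_c)² = 0.002005/(23.6)² = 3.600×10^-6.

3.60×10^-6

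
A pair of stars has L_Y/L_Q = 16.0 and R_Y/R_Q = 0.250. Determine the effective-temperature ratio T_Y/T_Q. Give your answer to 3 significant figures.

L ∝ R²T⁴ gives T ∝ (L/R²)^(1/4), so
T_Y/T_Q = (16.0 / 0.250²)^(1/4) = (256.0)^(1/4) = 4.000.

4.00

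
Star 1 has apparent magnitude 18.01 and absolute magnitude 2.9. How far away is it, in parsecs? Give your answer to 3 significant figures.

1.05×10^4 pc

m − M = 5 log₁₀(d/10 pc)
18.01 − (2.9) = 15.11 = 5 log₁₀(d/10)
d = 10 × 10^(15.11/5) = 10 × 10^3.022 = 1.052×10^4 pc.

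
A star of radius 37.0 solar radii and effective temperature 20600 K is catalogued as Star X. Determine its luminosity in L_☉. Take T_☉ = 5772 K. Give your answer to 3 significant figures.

2.22×10^5 L_☉

L/L_☉ = (R/R_☉)² (T/T_☉)⁴ = (37.0)² × (20600/5772)⁴
       = 1369 × (3.569)⁴ = 1369 × 162.2 = 2.221×10^5.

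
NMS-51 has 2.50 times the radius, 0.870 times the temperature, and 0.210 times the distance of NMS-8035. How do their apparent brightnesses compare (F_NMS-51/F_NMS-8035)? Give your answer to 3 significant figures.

L_NMS-51/L_NMS-8035 = (R_NMS-51/R_NMS-8035)²(T_NMS-51/T_NMS-8035)⁴ = (2.50)² × (0.870)⁴ = 3.581.
F_NMS-51/F_NMS-8035 = (L_NMS-51/L_NMS-8035)/(d_NMS-51/d_NMS-8035)² = 3.581 / (0.210)² = 81.19.

81.2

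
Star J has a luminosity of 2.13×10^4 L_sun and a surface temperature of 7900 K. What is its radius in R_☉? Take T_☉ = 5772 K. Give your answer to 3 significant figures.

R/R_☉ = √(L/L_☉) / (T/T_☉)² = √(2.13×10^4) / (1.369)²
       = 145.9 / 1.873 = 77.91.

77.9 R_☉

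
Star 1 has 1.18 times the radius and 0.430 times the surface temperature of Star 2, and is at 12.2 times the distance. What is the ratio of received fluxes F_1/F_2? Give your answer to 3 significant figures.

L_1/L_2 = (R_1/R_2)²(T_1/T_2)⁴ = (1.18)² × (0.430)⁴ = 0.04760.
F_1/F_2 = (L_1/L_2)/(d_1/d_2)² = 0.04760 / (12.2)² = 3.198×10^-4.

3.20×10^-4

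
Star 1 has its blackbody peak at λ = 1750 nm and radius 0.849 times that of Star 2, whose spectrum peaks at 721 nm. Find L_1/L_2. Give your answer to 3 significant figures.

Wien's law gives T ∝ 1/λ_max, so T_1/T_2 = λ_2/λ_1 = 721/1750 = 0.4120.
Then L ∝ R²T⁴ gives L_1/L_2 = (0.849)² × (0.4120)⁴ = 0.7208 × 0.02881 = 0.02077.

0.0208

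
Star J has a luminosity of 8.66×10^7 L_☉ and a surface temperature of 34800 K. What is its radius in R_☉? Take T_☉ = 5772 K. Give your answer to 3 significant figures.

R/R_☉ = √(L/L_☉) / (T/T_☉)² = √(8.66×10^7) / (6.029)²
       = 9306 / 36.35 = 256.0.

256 R_☉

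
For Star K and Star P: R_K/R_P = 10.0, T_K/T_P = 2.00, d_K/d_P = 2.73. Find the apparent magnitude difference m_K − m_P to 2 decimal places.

-5.83

L_K/L_P = (10.0)²(2.00)⁴ = 1600.
F_K/F_P = (L_K/L_P)/(d_K/d_P)² = 1600/7.453 = 214.7.
m_K − m_P = −2.5 log₁₀(214.7) = -5.83.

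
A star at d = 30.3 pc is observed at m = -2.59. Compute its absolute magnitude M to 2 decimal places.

-5.00

M = m − 5 log₁₀(d/10 pc) = -2.59 − 5 log₁₀(30.3/10)
  = -2.59 − 5 × 0.481 = -2.59 − 2.41 = -5.00.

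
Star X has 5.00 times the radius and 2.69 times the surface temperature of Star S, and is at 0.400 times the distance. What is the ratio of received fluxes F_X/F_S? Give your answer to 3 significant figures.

8.18×10^3

L_X/L_S = (R_X/R_S)²(T_X/T_S)⁴ = (5.00)² × (2.69)⁴ = 1309.
F_X/F_S = (L_X/L_S)/(d_X/d_S)² = 1309 / (0.400)² = 8181.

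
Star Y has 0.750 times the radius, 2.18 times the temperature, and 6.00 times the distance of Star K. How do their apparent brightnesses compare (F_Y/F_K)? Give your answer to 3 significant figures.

L_Y/L_K = (R_Y/R_K)²(T_Y/T_K)⁴ = (0.750)² × (2.18)⁴ = 12.70.
F_Y/F_K = (L_Y/L_K)/(d_Y/d_K)² = 12.70 / (6.00)² = 0.3529.

0.353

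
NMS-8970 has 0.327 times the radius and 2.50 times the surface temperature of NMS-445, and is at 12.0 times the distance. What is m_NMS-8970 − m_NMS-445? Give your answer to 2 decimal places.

3.84

L_NMS-8970/L_NMS-445 = (0.327)²(2.50)⁴ = 4.177.
F_NMS-8970/F_NMS-445 = (L_NMS-8970/L_NMS-445)/(d_NMS-8970/d_NMS-445)² = 4.177/144.0 = 0.02901.
m_NMS-8970 − m_NMS-445 = −2.5 log₁₀(0.02901) = 3.84.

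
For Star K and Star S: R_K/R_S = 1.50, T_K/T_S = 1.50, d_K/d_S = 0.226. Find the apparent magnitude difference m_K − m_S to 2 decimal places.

-5.87

L_K/L_S = (1.50)²(1.50)⁴ = 11.39.
F_K/F_S = (L_K/L_S)/(d_K/d_S)² = 11.39/0.05108 = 223.0.
m_K − m_S = −2.5 log₁₀(223.0) = -5.87.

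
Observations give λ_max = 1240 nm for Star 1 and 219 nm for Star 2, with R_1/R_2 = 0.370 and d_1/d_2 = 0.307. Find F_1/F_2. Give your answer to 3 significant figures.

0.00141

Wien's law: T_1/T_2 = λ_2/λ_1 = 219/1240 = 0.1766.
L_1/L_2 = (R_1/R_2)²(T_1/T_2)⁴ = (0.370)²(0.1766)⁴ = 1.332×10^-4.
F_1/F_2 = (L_1/L_2)/(d_1/d_2)² = 1.332×10^-4/(0.307)² = 0.001413.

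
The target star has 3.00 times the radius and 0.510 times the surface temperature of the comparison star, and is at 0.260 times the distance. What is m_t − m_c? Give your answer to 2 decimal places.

-2.39

L_t/L_c = (3.00)²(0.510)⁴ = 0.6089.
F_t/F_c = (L_t/L_c)/(d_t/d_c)² = 0.6089/0.06760 = 9.007.
m_t − m_c = −2.5 log₁₀(9.007) = -2.39.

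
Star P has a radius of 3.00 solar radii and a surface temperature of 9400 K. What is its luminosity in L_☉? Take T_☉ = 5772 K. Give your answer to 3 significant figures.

L/L_☉ = (R/R_☉)² (T/T_☉)⁴ = (3.00)² × (9400/5772)⁴
       = 9.000 × (1.629)⁴ = 9.000 × 7.034 = 63.31.

63.3 L_☉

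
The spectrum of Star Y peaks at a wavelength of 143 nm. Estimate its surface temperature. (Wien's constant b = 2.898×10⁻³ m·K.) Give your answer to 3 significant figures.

2.03×10^4 K

T = b/λ_max = 2.898×10⁻³ / (143×10⁻⁹) = 2.027×10^4 K.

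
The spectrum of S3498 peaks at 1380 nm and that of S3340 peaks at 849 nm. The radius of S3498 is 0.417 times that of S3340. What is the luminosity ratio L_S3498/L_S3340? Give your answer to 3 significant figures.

0.0249

Wien's law gives T ∝ 1/λ_max, so T_S3498/T_S3340 = λ_S3340/λ_S3498 = 849/1380 = 0.6152.
Then L ∝ R²T⁴ gives L_S3498/L_S3340 = (0.417)² × (0.6152)⁴ = 0.1739 × 0.1433 = 0.02491.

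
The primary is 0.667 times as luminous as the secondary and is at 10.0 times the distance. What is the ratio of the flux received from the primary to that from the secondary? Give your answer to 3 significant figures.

F = L/(4πd²), so F_p/F_s = (L_p/L_s) / (d_p/d_s)²
= 0.667 / (10.0)² = 0.667 / 100.0 = 0.006670.

0.00667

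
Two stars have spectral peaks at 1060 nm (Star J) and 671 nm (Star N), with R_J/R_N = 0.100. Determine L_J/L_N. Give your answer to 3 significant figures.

0.00161

Wien's law gives T ∝ 1/λ_max, so T_J/T_N = λ_N/λ_J = 671/1060 = 0.6330.
Then L ∝ R²T⁴ gives L_J/L_N = (0.100)² × (0.6330)⁴ = 0.01000 × 0.1606 = 0.001606.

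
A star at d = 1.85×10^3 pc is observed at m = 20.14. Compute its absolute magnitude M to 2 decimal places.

8.80

M = m − 5 log₁₀(d/10 pc) = 20.14 − 5 log₁₀(1.85×10^3/10)
  = 20.14 − 5 × 2.267 = 20.14 − 11.34 = 8.80.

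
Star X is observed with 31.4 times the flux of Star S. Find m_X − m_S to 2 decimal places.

-3.74

m_X − m_S = −2.5 log₁₀(F_X/F_S) = −2.5 log₁₀(31.4) = −2.5 × (1.497) = -3.742.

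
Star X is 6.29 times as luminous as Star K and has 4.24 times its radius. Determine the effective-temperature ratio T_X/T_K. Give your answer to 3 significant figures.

L ∝ R²T⁴ gives T ∝ (L/R²)^(1/4), so
T_X/T_K = (6.29 / 4.24²)^(1/4) = (0.3499)^(1/4) = 0.7691.

0.769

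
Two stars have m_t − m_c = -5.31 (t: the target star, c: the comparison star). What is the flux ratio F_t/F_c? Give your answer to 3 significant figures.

133

F_t/F_c = 10^(−(m_t − m_c)/2.5) = 10^(5.31/2.5) = 10^2.124 = 133.0.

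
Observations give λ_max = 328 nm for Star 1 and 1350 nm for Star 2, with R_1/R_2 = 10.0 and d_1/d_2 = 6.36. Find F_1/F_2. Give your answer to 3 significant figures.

Wien's law: T_1/T_2 = λ_2/λ_1 = 1350/328 = 4.116.
L_1/L_2 = (R_1/R_2)²(T_1/T_2)⁴ = (10.0)²(4.116)⁴ = 2.870×10^4.
F_1/F_2 = (L_1/L_2)/(d_1/d_2)² = 2.870×10^4/(6.36)² = 709.5.

709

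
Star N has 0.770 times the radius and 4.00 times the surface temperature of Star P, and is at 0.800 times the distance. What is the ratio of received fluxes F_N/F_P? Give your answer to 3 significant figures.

237

L_N/L_P = (R_N/R_P)²(T_N/T_P)⁴ = (0.770)² × (4.00)⁴ = 151.8.
F_N/F_P = (L_N/L_P)/(d_N/d_P)² = 151.8 / (0.800)² = 237.2.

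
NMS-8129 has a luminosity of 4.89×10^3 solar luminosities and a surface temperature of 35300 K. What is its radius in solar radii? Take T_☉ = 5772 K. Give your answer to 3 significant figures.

1.87 solar radii

R/R_☉ = √(L/L_☉) / (T/T_☉)² = √(4.89×10^3) / (6.116)²
       = 69.93 / 37.40 = 1.870.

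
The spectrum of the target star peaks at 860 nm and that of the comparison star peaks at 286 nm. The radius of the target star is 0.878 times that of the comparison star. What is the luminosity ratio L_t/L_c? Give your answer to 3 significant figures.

Wien's law gives T ∝ 1/λ_max, so T_t/T_c = λ_c/λ_t = 286/860 = 0.3326.
Then L ∝ R²T⁴ gives L_t/L_c = (0.878)² × (0.3326)⁴ = 0.7709 × 0.01223 = 0.009429.

0.00943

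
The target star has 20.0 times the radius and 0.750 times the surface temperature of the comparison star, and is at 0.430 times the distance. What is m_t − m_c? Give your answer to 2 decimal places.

L_t/L_c = (20.0)²(0.750)⁴ = 126.6.
F_t/F_c = (L_t/L_c)/(d_t/d_c)² = 126.6/0.1849 = 684.5.
m_t − m_c = −2.5 log₁₀(684.5) = -7.09.

-7.09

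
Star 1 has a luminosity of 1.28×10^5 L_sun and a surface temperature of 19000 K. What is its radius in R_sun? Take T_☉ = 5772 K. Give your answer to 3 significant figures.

R/R_☉ = √(L/L_☉) / (T/T_☉)² = √(1.28×10^5) / (3.292)²
       = 357.8 / 10.84 = 33.02.

33.0 R_sun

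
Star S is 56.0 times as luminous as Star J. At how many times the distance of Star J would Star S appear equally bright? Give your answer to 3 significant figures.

7.48

Equal flux requires L_S/d_S² = L_J/d_J², so d_S/d_J = √(L_S/L_J)
= √(56.0) = 7.483.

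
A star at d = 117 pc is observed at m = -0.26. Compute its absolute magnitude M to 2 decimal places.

-5.60

M = m − 5 log₁₀(d/10 pc) = -0.26 − 5 log₁₀(117/10)
  = -0.26 − 5 × 1.068 = -0.26 − 5.34 = -5.60.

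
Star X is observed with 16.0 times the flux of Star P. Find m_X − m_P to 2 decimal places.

-3.01

m_X − m_P = −2.5 log₁₀(F_X/F_P) = −2.5 log₁₀(16.0) = −2.5 × (1.204) = -3.010.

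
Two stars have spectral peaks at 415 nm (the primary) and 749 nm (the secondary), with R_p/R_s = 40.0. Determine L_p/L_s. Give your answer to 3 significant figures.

1.70×10^4

Wien's law gives T ∝ 1/λ_max, so T_p/T_s = λ_s/λ_p = 749/415 = 1.805.
Then L ∝ R²T⁴ gives L_p/L_s = (40.0)² × (1.805)⁴ = 1600 × 10.61 = 1.698×10^4.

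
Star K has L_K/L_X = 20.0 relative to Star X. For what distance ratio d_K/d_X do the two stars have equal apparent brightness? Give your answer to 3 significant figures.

4.47

Equal flux requires L_K/d_K² = L_X/d_X², so d_K/d_X = √(L_K/L_X)
= √(20.0) = 4.472.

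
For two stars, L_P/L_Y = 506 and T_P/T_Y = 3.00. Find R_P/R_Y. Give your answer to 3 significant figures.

L ∝ R²T⁴ gives R ∝ √L / T², so
R_P/R_Y = √(506) / (3.00)² = 22.49 / 9.000 = 2.499.

2.50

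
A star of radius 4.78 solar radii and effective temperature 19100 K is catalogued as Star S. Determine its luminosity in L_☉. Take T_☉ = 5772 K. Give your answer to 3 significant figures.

L/L_☉ = (R/R_☉)² (T/T_☉)⁴ = (4.78)² × (19100/5772)⁴
       = 22.85 × (3.309)⁴ = 22.85 × 119.9 = 2740.

2.74×10^3 L_☉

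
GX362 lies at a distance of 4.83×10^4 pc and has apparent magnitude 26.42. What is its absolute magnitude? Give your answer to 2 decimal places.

M = m − 5 log₁₀(d/10 pc) = 26.42 − 5 log₁₀(4.83×10^4/10)
  = 26.42 − 5 × 3.684 = 26.42 − 18.42 = 8.00.

8.00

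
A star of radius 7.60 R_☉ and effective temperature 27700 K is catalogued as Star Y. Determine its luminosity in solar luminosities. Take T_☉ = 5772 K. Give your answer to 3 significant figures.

L/L_☉ = (R/R_☉)² (T/T_☉)⁴ = (7.60)² × (27700/5772)⁴
       = 57.76 × (4.799)⁴ = 57.76 × 530.4 = 3.064×10^4.

3.06×10^4 solar luminosities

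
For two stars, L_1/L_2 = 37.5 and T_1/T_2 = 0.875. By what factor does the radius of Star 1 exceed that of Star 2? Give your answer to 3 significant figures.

L ∝ R²T⁴ gives R ∝ √L / T², so
R_1/R_2 = √(37.5) / (0.875)² = 6.124 / 0.7656 = 7.998.

8.00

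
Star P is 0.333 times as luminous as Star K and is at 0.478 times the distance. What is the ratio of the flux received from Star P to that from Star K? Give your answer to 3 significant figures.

F = L/(4πd²), so F_P/F_K = (L_P/L_K) / (d_P/d_K)²
= 0.333 / (0.478)² = 0.333 / 0.2285 = 1.457.

1.46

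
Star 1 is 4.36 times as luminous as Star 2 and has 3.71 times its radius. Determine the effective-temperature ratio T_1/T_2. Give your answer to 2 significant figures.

L ∝ R²T⁴ gives T ∝ (L/R²)^(1/4), so
T_1/T_2 = (4.36 / 3.71²)^(1/4) = (0.3168)^(1/4) = 0.7502.

0.75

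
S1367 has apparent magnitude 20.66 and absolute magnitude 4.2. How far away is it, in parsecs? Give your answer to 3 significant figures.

m − M = 5 log₁₀(d/10 pc)
20.66 − (4.2) = 16.46 = 5 log₁₀(d/10)
d = 10 × 10^(16.46/5) = 10 × 10^3.292 = 1.959×10^4 pc.

1.96×10^4 pc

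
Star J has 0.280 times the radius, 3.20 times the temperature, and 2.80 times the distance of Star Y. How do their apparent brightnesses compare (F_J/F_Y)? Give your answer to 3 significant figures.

1.05

L_J/L_Y = (R_J/R_Y)²(T_J/T_Y)⁴ = (0.280)² × (3.20)⁴ = 8.221.
F_J/F_Y = (L_J/L_Y)/(d_J/d_Y)² = 8.221 / (2.80)² = 1.049.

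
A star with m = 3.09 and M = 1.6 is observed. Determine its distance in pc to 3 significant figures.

19.9 pc

m − M = 5 log₁₀(d/10 pc)
3.09 − (1.6) = 1.49 = 5 log₁₀(d/10)
d = 10 × 10^(1.49/5) = 10 × 10^0.298 = 19.86 pc.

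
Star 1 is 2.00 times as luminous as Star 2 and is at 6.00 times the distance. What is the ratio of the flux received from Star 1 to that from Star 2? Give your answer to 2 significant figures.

0.056

F = L/(4πd²), so F_1/F_2 = (L_1/L_2) / (d_1/d_2)²
= 2.00 / (6.00)² = 2.00 / 36.00 = 0.05556.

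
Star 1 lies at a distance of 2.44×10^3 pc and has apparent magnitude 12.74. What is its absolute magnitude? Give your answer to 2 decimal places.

0.80

M = m − 5 log₁₀(d/10 pc) = 12.74 − 5 log₁₀(2.44×10^3/10)
  = 12.74 − 5 × 2.387 = 12.74 − 11.94 = 0.80.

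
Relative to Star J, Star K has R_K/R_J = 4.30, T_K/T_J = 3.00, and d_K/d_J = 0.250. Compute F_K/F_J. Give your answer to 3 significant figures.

2.40×10^4

L_K/L_J = (R_K/R_J)²(T_K/T_J)⁴ = (4.30)² × (3.00)⁴ = 1498.
F_K/F_J = (L_K/L_J)/(d_K/d_J)² = 1498 / (0.250)² = 2.396×10^4.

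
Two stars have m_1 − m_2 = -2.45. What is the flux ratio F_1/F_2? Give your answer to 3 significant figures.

9.55

F_1/F_2 = 10^(−(m_1 − m_2)/2.5) = 10^(2.45/2.5) = 10^0.980 = 9.550.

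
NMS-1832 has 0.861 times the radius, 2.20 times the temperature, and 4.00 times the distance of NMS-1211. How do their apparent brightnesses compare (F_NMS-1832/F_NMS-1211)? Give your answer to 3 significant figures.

1.09

L_NMS-1832/L_NMS-1211 = (R_NMS-1832/R_NMS-1211)²(T_NMS-1832/T_NMS-1211)⁴ = (0.861)² × (2.20)⁴ = 17.37.
F_NMS-1832/F_NMS-1211 = (L_NMS-1832/L_NMS-1211)/(d_NMS-1832/d_NMS-1211)² = 17.37 / (4.00)² = 1.085.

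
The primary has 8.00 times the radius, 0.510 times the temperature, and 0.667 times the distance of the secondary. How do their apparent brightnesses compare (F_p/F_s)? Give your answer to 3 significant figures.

L_p/L_s = (R_p/R_s)²(T_p/T_s)⁴ = (8.00)² × (0.510)⁴ = 4.330.
F_p/F_s = (L_p/L_s)/(d_p/d_s)² = 4.330 / (0.667)² = 9.732.

9.73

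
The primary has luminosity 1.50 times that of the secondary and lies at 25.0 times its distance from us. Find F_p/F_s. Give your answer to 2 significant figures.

0.0024

F = L/(4πd²), so F_p/F_s = (L_p/L_s) / (d_p/d_s)²
= 1.50 / (25.0)² = 1.50 / 625.0 = 0.002400.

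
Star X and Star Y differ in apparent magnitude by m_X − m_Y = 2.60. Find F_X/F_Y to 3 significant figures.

F_X/F_Y = 10^(−(m_X − m_Y)/2.5) = 10^(-2.60/2.5) = 10^-1.040 = 0.09120.

0.0912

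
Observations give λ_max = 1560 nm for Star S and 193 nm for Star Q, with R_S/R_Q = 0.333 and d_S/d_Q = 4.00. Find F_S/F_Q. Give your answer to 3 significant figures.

1.62×10^-6

Wien's law: T_S/T_Q = λ_Q/λ_S = 193/1560 = 0.1237.
L_S/L_Q = (R_S/R_Q)²(T_S/T_Q)⁴ = (0.333)²(0.1237)⁴ = 2.598×10^-5.
F_S/F_Q = (L_S/L_Q)/(d_S/d_Q)² = 2.598×10^-5/(4.00)² = 1.624×10^-6.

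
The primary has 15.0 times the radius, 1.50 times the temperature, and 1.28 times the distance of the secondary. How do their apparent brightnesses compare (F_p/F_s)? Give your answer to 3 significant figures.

L_p/L_s = (R_p/R_s)²(T_p/T_s)⁴ = (15.0)² × (1.50)⁴ = 1139.
F_p/F_s = (L_p/L_s)/(d_p/d_s)² = 1139 / (1.28)² = 695.2.

695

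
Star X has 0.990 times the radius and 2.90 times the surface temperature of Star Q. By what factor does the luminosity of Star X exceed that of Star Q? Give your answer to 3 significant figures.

69.3

From the Stefan–Boltzmann law, L ∝ R²T⁴, so
L_X/L_Q = (R_X/R_Q)² (T_X/T_Q)⁴ = (0.990)² × (2.90)⁴ = 0.9801 × 70.73 = 69.32.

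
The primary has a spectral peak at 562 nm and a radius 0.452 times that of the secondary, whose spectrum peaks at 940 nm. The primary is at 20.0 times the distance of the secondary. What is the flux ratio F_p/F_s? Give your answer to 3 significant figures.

Wien's law: T_p/T_s = λ_s/λ_p = 940/562 = 1.673.
L_p/L_s = (R_p/R_s)²(T_p/T_s)⁴ = (0.452)²(1.673)⁴ = 1.599.
F_p/F_s = (L_p/L_s)/(d_p/d_s)² = 1.599/(20.0)² = 0.003997.

0.00400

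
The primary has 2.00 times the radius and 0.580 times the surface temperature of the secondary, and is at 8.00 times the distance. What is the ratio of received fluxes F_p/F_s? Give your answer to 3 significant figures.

0.00707

L_p/L_s = (R_p/R_s)²(T_p/T_s)⁴ = (2.00)² × (0.580)⁴ = 0.4527.
F_p/F_s = (L_p/L_s)/(d_p/d_s)² = 0.4527 / (8.00)² = 0.007073.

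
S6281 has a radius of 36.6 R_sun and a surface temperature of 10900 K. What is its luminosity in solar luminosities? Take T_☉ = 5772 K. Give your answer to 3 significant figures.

L/L_☉ = (R/R_☉)² (T/T_☉)⁴ = (36.6)² × (10900/5772)⁴
       = 1340 × (1.888)⁴ = 1340 × 12.72 = 1.704×10^4.

1.70×10^4 solar luminosities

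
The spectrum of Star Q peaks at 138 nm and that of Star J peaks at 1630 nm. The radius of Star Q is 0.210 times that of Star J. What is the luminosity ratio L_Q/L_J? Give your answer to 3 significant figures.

Wien's law gives T ∝ 1/λ_max, so T_Q/T_J = λ_J/λ_Q = 1630/138 = 11.81.
Then L ∝ R²T⁴ gives L_Q/L_J = (0.210)² × (11.81)⁴ = 0.04410 × 1.946×10^4 = 858.4.

858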